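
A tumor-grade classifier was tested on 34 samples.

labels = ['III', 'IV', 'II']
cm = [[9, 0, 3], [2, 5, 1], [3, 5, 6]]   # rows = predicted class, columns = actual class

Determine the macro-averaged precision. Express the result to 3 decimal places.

Per-class precision (TP/(TP+FP)):
  III: TP=9, FP=0+3=3 → 9/12 = 0.7500
  IV: TP=5, FP=2+1=3 → 5/8 = 0.6250
  II: TP=6, FP=3+5=8 → 6/14 = 0.4286
Macro-precision = mean = (0.7500 + 0.6250 + 0.4286) / 3 = 0.601

0.601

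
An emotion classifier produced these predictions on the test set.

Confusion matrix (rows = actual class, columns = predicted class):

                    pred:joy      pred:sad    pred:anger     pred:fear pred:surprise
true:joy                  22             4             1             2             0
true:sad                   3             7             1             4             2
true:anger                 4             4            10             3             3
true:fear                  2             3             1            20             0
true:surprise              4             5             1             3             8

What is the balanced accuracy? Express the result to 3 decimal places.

Balanced accuracy = mean of per-class recall.
  joy: recall = 22/29 = 0.7586
  sad: recall = 7/17 = 0.4118
  anger: recall = 10/24 = 0.4167
  fear: recall = 20/26 = 0.7692
  surprise: recall = 8/21 = 0.3810
Mean = (0.7586 + 0.4118 + 0.4167 + 0.7692 + 0.3810) / 5 = 0.547

0.547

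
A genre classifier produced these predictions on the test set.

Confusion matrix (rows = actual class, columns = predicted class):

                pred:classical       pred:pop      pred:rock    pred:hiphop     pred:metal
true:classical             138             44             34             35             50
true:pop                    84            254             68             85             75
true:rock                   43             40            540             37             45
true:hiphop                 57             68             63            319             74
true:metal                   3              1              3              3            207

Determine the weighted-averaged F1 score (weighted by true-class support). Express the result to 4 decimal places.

0.6123

Per-class F1 score (2·TP/(2·TP+FP+FN)):
  classical: TP=138, FP=84+43+57+3=187, FN=44+34+35+50=163 → 276/626 = 0.44089
  pop: TP=254, FP=44+40+68+1=153, FN=84+68+85+75=312 → 508/973 = 0.52210
  rock: TP=540, FP=34+68+63+3=168, FN=43+40+37+45=165 → 1080/1413 = 0.76433
  hiphop: TP=319, FP=35+85+37+3=160, FN=57+68+63+74=262 → 638/1060 = 0.60189
  metal: TP=207, FP=50+75+45+74=244, FN=3+1+3+3=10 → 414/668 = 0.61976
Weighted-F1 score = Σ (supportᵢ/N)·F1 scoreᵢ with N=2370: (301/2370)·0.44089 + (566/2370)·0.52210 + (705/2370)·0.76433 + (581/2370)·0.60189 + (217/2370)·0.61976 = 0.6123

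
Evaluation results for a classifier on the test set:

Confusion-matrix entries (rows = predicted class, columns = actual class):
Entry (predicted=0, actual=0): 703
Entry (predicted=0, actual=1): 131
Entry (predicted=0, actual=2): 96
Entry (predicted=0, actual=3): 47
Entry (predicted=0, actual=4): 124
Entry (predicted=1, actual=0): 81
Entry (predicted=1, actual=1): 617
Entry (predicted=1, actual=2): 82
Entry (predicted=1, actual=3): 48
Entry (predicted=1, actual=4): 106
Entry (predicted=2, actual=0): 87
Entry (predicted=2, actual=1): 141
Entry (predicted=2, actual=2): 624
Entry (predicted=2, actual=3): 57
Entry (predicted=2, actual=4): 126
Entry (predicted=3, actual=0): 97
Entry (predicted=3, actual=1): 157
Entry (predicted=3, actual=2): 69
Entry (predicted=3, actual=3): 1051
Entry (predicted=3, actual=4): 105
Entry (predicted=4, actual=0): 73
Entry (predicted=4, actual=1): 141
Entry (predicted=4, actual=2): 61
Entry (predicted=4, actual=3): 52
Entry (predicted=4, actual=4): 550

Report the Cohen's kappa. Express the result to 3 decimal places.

Observed agreement pₒ = trace/N = 3545/5426 = 0.6533
Expected agreement pₑ = Σ (rowᵢ·colᵢ)/N² = (1041·1101 + 1187·934 + 932·1035 + 1255·1479 + 1011·877)/5426² = 0.2025
κ = (pₒ − pₑ)/(1 − pₑ) = (0.6533 − 0.2025)/(1 − 0.2025) = 0.565

0.565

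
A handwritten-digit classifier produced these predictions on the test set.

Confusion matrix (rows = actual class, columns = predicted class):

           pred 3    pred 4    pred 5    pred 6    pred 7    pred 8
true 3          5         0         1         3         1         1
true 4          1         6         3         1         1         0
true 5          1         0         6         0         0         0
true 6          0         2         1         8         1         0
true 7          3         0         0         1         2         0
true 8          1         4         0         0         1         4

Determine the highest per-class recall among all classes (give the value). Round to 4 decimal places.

0.8571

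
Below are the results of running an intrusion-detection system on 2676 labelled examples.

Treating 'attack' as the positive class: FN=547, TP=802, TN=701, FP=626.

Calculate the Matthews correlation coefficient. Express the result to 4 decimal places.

MCC = (TP·TN − FP·FN) / √((TP+FP)(TP+FN)(TN+FP)(TN+FN))
Numerator = 802·701 − 626·547 = 219780
Denominator = √(1428·1349·1327·1248) = √3190256963712 = 1786129.0445
MCC = 219780 / 1786129.0445 = 0.1230

0.1230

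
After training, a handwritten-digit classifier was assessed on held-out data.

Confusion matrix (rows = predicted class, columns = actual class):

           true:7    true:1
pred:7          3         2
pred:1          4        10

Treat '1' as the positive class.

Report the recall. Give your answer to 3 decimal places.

0.833

Recall = TP/(TP+FN) = 10/(10+2) = 10/12 = 0.833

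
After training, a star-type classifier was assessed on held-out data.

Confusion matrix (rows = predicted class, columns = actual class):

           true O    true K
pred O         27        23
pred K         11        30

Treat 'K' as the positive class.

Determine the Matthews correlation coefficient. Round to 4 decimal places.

MCC = (TP·TN − FP·FN) / √((TP+FP)(TP+FN)(TN+FP)(TN+FN))
Numerator = 30·27 − 11·23 = 557
Denominator = √(41·53·38·50) = √4128700 = 2031.9203
MCC = 557 / 2031.9203 = 0.2741

0.2741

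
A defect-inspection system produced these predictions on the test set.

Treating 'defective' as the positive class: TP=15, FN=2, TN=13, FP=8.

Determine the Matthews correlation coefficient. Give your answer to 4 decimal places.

MCC = (TP·TN − FP·FN) / √((TP+FP)(TP+FN)(TN+FP)(TN+FN))
Numerator = 15·13 − 8·2 = 179
Denominator = √(23·17·21·15) = √123165 = 350.9487
MCC = 179 / 350.9487 = 0.5100

0.5100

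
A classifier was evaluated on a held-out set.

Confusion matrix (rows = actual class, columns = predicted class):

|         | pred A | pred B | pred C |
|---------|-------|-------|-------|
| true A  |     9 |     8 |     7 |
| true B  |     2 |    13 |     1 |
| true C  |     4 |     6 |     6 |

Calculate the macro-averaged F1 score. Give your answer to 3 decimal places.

Per-class F1 score (2·TP/(2·TP+FP+FN)):
  A: TP=9, FP=2+4=6, FN=8+7=15 → 18/39 = 0.4615
  B: TP=13, FP=8+6=14, FN=2+1=3 → 26/43 = 0.6047
  C: TP=6, FP=7+1=8, FN=4+6=10 → 12/30 = 0.4000
Macro-F1 score = mean = (0.4615 + 0.6047 + 0.4000) / 3 = 0.489

0.489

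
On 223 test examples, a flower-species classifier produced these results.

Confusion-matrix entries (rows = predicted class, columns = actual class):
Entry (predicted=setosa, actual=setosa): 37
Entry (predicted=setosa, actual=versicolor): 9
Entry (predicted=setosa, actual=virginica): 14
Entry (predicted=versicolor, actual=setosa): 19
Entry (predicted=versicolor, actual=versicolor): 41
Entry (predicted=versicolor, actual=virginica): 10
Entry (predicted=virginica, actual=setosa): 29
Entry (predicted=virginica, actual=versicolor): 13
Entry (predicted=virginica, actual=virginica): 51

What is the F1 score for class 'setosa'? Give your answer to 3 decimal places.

0.510

F1 score = 2·TP/(2·TP+FP+FN).
setosa: TP=37, FP=9+14=23, FN=19+29=48 → 74/145 = 0.5103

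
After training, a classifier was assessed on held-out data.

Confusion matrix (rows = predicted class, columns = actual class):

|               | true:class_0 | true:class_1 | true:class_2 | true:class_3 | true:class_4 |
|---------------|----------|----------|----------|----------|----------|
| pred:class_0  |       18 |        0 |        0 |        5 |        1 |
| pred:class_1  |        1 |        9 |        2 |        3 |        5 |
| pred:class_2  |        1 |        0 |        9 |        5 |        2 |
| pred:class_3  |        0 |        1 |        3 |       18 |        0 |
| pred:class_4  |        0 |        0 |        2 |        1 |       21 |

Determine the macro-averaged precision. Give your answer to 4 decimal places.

0.6845

Per-class precision (TP/(TP+FP)):
  class_0: TP=18, FP=0+0+5+1=6 → 18/24 = 0.75000
  class_1: TP=9, FP=1+2+3+5=11 → 9/20 = 0.45000
  class_2: TP=9, FP=1+0+5+2=8 → 9/17 = 0.52941
  class_3: TP=18, FP=0+1+3+0=4 → 18/22 = 0.81818
  class_4: TP=21, FP=0+0+2+1=3 → 21/24 = 0.87500
Macro-precision = mean = (0.75000 + 0.45000 + 0.52941 + 0.81818 + 0.87500) / 5 = 0.6845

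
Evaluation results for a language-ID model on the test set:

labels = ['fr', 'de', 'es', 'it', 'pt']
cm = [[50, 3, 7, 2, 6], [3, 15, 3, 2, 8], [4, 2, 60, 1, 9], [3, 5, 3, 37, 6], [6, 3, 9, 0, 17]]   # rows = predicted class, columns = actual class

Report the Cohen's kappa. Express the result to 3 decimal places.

0.586

Observed agreement pₒ = trace/N = 179/264 = 0.6780
Expected agreement pₑ = Σ (rowᵢ·colᵢ)/N² = (66·68 + 28·31 + 82·76 + 42·54 + 46·35)/264² = 0.2219
κ = (pₒ − pₑ)/(1 − pₑ) = (0.6780 − 0.2219)/(1 − 0.2219) = 0.586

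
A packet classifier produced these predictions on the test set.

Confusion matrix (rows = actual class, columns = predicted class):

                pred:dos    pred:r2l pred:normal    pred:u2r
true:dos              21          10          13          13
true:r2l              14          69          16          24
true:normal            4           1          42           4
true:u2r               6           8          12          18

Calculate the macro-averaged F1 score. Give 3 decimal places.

0.511

Per-class F1 score (2·TP/(2·TP+FP+FN)):
  dos: TP=21, FP=14+4+6=24, FN=10+13+13=36 → 42/102 = 0.4118
  r2l: TP=69, FP=10+1+8=19, FN=14+16+24=54 → 138/211 = 0.6540
  normal: TP=42, FP=13+16+12=41, FN=4+1+4=9 → 84/134 = 0.6269
  u2r: TP=18, FP=13+24+4=41, FN=6+8+12=26 → 36/103 = 0.3495
Macro-F1 score = mean = (0.4118 + 0.6540 + 0.6269 + 0.3495) / 4 = 0.511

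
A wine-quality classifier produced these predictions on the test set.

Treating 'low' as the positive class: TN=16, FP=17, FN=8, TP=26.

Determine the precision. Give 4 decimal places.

Precision = TP/(TP+FP) = 26/(26+17) = 26/43 = 0.6047

0.6047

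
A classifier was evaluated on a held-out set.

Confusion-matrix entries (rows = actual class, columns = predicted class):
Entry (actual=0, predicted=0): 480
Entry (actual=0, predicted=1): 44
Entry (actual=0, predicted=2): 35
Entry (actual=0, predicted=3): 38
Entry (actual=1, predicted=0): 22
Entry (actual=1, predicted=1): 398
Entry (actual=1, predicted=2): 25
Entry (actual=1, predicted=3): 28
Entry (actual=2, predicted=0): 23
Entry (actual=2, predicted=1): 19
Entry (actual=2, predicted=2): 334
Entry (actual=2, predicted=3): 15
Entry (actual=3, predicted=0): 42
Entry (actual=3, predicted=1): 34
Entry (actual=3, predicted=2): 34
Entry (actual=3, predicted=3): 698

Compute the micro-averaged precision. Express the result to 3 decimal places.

0.842

Micro-averaging pools counts across classes: ΣTP=1910, ΣFP=359, ΣFN=359.
Micro-precision = TP/(TP+FP) on pooled counts = 0.842 (equals overall accuracy in single-label multiclass).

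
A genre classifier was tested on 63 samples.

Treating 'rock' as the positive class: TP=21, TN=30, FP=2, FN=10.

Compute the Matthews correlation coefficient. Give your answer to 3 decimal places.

MCC = (TP·TN − FP·FN) / √((TP+FP)(TP+FN)(TN+FP)(TN+FN))
Numerator = 21·30 − 2·10 = 610
Denominator = √(23·31·32·40) = √912640 = 955.3219
MCC = 610 / 955.3219 = 0.639

0.639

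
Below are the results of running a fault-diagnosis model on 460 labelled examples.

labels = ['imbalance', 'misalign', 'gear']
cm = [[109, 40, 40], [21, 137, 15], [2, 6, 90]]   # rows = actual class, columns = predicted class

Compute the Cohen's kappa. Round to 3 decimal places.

0.595

Observed agreement pₒ = trace/N = 336/460 = 0.7304
Expected agreement pₑ = Σ (rowᵢ·colᵢ)/N² = (189·132 + 173·183 + 98·145)/460² = 0.3347
κ = (pₒ − pₑ)/(1 − pₑ) = (0.7304 − 0.3347)/(1 − 0.3347) = 0.595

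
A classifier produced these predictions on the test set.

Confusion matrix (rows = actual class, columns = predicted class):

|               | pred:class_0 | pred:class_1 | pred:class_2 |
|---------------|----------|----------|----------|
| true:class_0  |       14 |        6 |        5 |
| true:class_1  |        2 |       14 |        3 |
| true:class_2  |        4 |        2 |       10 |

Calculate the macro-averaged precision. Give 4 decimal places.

Per-class precision (TP/(TP+FP)):
  class_0: TP=14, FP=2+4=6 → 14/20 = 0.70000
  class_1: TP=14, FP=6+2=8 → 14/22 = 0.63636
  class_2: TP=10, FP=5+3=8 → 10/18 = 0.55556
Macro-precision = mean = (0.70000 + 0.63636 + 0.55556) / 3 = 0.6306

0.6306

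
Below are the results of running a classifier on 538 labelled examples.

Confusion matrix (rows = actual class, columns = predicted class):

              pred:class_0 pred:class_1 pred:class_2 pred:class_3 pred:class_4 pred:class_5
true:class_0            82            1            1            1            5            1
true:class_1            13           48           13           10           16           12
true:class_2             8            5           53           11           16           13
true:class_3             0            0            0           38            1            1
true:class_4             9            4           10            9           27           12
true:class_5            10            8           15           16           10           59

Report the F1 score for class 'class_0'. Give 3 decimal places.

Treat 'class_0' as positive and all other classes as negative.
F1 score = 2·TP/(2·TP+FP+FN).
class_0: TP=82, FP=13+8+0+9+10=40, FN=1+1+1+5+1=9 → 164/213 = 0.7700

0.770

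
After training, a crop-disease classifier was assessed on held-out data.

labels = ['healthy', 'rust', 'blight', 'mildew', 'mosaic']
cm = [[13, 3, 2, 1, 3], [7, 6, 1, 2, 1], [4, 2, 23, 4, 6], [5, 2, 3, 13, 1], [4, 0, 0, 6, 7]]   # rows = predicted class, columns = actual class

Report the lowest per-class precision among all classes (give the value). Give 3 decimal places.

Per-class precision (TP/(TP+FP)):
  healthy: TP=13, FP=3+2+1+3=9 → 13/22 = 0.5909
  rust: TP=6, FP=7+1+2+1=11 → 6/17 = 0.3529
  blight: TP=23, FP=4+2+4+6=16 → 23/39 = 0.5897
  mildew: TP=13, FP=5+2+3+1=11 → 13/24 = 0.5417
  mosaic: TP=7, FP=4+0+0+6=10 → 7/17 = 0.4118
Lowest is class 'rust' with precision = 0.353.

0.353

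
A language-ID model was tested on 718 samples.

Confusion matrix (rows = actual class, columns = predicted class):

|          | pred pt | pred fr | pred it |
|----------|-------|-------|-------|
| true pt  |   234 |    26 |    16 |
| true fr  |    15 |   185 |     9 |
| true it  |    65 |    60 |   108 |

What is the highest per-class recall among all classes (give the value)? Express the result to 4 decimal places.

Per-class recall (TP/(TP+FN)):
  pt: TP=234, FN=26+16=42 → 234/276 = 0.84783
  fr: TP=185, FN=15+9=24 → 185/209 = 0.88517
  it: TP=108, FN=65+60=125 → 108/233 = 0.46352
Highest is class 'fr' with recall = 0.8852.

0.8852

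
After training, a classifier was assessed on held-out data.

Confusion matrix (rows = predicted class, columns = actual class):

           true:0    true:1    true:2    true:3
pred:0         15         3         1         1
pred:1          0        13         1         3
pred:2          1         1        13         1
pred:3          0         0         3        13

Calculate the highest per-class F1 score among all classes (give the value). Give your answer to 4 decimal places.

Per-class F1 score (2·TP/(2·TP+FP+FN)):
  0: TP=15, FP=3+1+1=5, FN=0+1+0=1 → 30/36 = 0.83333
  1: TP=13, FP=0+1+3=4, FN=3+1+0=4 → 26/34 = 0.76471
  2: TP=13, FP=1+1+1=3, FN=1+1+3=5 → 26/34 = 0.76471
  3: TP=13, FP=0+0+3=3, FN=1+3+1=5 → 26/34 = 0.76471
Highest is class '0' with F1 score = 0.8333.

0.8333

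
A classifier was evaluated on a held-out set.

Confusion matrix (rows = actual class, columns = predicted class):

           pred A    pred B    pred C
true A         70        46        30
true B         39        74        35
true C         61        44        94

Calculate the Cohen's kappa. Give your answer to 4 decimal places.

0.2255

Observed agreement pₒ = trace/N = 238/493 = 0.48276
Expected agreement pₑ = Σ (rowᵢ·colᵢ)/N² = (146·170 + 148·164 + 199·159)/493² = 0.33217
κ = (pₒ − pₑ)/(1 − pₑ) = (0.48276 − 0.33217)/(1 − 0.33217) = 0.2255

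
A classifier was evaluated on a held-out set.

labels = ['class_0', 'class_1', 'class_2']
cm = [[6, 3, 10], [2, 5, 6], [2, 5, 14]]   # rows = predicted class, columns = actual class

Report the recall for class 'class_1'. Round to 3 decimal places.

0.385

One-vs-rest for 'class_1': TP = diagonal; FP = other classes predicted 'class_1'; FN = 'class_1' predicted as other.
recall = TP/(TP+FN).
class_1: TP=5, FN=3+5=8 → 5/13 = 0.3846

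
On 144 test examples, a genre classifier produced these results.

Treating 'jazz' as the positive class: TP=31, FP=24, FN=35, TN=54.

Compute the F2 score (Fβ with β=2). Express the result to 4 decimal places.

0.4859

Fβ = (1+β²)·TP / ((1+β²)·TP + β²·FN + FP), with β²=4
= 5·31 / (5·31 + 4·35 + 24) = 0.4859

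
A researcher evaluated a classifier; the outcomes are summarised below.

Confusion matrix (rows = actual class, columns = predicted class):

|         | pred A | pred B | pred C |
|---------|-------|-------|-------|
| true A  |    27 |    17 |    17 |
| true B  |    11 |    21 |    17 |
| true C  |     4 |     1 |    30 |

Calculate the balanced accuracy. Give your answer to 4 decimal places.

0.5761

Balanced accuracy = mean of per-class recall.
  A: recall = 27/61 = 0.44262
  B: recall = 21/49 = 0.42857
  C: recall = 30/35 = 0.85714
Mean = (0.44262 + 0.42857 + 0.85714) / 3 = 0.5761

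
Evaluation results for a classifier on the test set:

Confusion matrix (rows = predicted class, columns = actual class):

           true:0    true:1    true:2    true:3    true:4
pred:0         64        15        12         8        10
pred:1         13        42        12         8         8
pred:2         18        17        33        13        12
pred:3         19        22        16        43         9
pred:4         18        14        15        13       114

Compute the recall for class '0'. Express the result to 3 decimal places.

0.485

Treat '0' as positive and all other classes as negative.
recall = TP/(TP+FN).
0: TP=64, FN=13+18+19+18=68 → 64/132 = 0.4848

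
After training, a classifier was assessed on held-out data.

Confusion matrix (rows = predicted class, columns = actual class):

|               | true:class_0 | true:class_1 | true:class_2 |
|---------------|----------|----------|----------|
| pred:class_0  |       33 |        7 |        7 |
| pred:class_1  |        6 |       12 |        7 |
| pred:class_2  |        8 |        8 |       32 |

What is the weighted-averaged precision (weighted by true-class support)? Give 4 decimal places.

Per-class precision (TP/(TP+FP)):
  class_0: TP=33, FP=7+7=14 → 33/47 = 0.70213
  class_1: TP=12, FP=6+7=13 → 12/25 = 0.48000
  class_2: TP=32, FP=8+8=16 → 32/48 = 0.66667
Weighted-precision = Σ (supportᵢ/N)·precisionᵢ with N=120: (47/120)·0.70213 + (27/120)·0.48000 + (46/120)·0.66667 = 0.6386

0.6386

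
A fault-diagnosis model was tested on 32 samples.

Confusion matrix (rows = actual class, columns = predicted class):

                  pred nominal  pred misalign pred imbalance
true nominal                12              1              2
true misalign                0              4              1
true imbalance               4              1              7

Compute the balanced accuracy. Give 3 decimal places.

0.728

Balanced accuracy = mean of per-class recall.
  nominal: recall = 12/15 = 0.8000
  misalign: recall = 4/5 = 0.8000
  imbalance: recall = 7/12 = 0.5833
Mean = (0.8000 + 0.8000 + 0.5833) / 3 = 0.728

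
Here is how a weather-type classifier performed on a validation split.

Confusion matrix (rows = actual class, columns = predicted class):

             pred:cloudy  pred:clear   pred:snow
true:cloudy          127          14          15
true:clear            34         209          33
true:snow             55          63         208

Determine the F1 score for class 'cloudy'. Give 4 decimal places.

One-vs-rest for 'cloudy': TP = diagonal; FP = other classes predicted 'cloudy'; FN = 'cloudy' predicted as other.
F1 score = 2·TP/(2·TP+FP+FN).
cloudy: TP=127, FP=34+55=89, FN=14+15=29 → 254/372 = 0.68280

0.6828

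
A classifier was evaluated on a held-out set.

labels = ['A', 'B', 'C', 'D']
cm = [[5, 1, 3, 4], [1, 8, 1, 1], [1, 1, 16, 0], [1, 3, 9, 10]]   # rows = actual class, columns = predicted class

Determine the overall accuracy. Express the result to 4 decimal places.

Accuracy = trace / total = (5+8+16+10=39) / 65 = 39/65 = 0.6000

0.6000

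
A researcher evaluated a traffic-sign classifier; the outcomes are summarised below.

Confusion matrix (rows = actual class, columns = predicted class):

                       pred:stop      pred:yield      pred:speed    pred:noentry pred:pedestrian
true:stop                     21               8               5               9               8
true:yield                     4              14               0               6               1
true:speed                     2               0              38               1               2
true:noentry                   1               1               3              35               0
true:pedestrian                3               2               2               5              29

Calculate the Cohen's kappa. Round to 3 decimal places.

Observed agreement pₒ = trace/N = 137/200 = 0.6850
Expected agreement pₑ = Σ (rowᵢ·colᵢ)/N² = (51·31 + 25·25 + 43·48 + 40·56 + 41·40)/200² = 0.2038
κ = (pₒ − pₑ)/(1 − pₑ) = (0.6850 − 0.2038)/(1 − 0.2038) = 0.604

0.604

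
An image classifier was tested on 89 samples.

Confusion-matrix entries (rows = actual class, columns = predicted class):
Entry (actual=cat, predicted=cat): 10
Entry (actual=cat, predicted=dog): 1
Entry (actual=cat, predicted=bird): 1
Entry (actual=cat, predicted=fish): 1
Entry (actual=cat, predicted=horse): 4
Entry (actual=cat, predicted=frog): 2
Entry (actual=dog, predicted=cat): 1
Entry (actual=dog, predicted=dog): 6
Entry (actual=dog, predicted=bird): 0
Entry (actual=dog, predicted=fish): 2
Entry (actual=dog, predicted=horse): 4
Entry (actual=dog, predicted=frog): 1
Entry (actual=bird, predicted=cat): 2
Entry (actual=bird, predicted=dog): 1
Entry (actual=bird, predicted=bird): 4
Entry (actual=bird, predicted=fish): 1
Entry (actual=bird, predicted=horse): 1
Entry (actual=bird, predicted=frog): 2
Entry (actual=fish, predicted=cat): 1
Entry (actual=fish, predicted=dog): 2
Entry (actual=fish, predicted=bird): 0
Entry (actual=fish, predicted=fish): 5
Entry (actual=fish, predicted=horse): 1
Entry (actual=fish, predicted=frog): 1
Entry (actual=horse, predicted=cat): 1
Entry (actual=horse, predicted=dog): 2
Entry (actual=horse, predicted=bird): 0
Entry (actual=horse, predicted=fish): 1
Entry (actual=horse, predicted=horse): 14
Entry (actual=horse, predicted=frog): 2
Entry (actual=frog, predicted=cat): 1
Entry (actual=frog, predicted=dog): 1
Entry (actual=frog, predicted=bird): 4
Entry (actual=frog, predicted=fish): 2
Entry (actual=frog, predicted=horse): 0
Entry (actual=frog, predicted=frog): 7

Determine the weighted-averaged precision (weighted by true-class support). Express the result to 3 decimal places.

0.518

Per-class precision (TP/(TP+FP)):
  cat: TP=10, FP=1+2+1+1+1=6 → 10/16 = 0.6250
  dog: TP=6, FP=1+1+2+2+1=7 → 6/13 = 0.4615
  bird: TP=4, FP=1+0+0+0+4=5 → 4/9 = 0.4444
  fish: TP=5, FP=1+2+1+1+2=7 → 5/12 = 0.4167
  horse: TP=14, FP=4+4+1+1+0=10 → 14/24 = 0.5833
  frog: TP=7, FP=2+1+2+1+2=8 → 7/15 = 0.4667
Weighted-precision = Σ (supportᵢ/N)·precisionᵢ with N=89: (19/89)·0.6250 + (14/89)·0.4615 + (11/89)·0.4444 + (10/89)·0.4167 + (20/89)·0.5833 + (15/89)·0.4667 = 0.518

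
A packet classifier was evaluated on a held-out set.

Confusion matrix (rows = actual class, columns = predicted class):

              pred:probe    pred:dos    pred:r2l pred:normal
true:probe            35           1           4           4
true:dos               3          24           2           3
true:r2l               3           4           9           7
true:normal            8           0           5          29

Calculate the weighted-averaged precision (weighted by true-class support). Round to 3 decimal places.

0.685

Per-class precision (TP/(TP+FP)):
  probe: TP=35, FP=3+3+8=14 → 35/49 = 0.7143
  dos: TP=24, FP=1+4+0=5 → 24/29 = 0.8276
  r2l: TP=9, FP=4+2+5=11 → 9/20 = 0.4500
  normal: TP=29, FP=4+3+7=14 → 29/43 = 0.6744
Weighted-precision = Σ (supportᵢ/N)·precisionᵢ with N=141: (44/141)·0.7143 + (32/141)·0.8276 + (23/141)·0.4500 + (42/141)·0.6744 = 0.685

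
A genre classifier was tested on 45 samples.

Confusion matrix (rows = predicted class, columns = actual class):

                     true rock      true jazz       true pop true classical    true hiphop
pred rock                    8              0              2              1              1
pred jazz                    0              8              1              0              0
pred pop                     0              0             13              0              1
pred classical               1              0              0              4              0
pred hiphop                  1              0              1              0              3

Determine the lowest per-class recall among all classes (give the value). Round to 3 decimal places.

0.600

Per-class recall (TP/(TP+FN)):
  rock: TP=8, FN=0+0+1+1=2 → 8/10 = 0.8000
  jazz: TP=8, FN=0+0+0+0=0 → 8/8 = 1.0000
  pop: TP=13, FN=2+1+0+1=4 → 13/17 = 0.7647
  classical: TP=4, FN=1+0+0+0=1 → 4/5 = 0.8000
  hiphop: TP=3, FN=1+0+1+0=2 → 3/5 = 0.6000
Lowest is class 'hiphop' with recall = 0.600.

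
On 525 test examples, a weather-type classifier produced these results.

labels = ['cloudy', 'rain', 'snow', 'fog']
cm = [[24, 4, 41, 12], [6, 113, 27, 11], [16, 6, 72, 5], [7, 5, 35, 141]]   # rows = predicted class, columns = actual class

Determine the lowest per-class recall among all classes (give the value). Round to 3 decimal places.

Per-class recall (TP/(TP+FN)):
  cloudy: TP=24, FN=6+16+7=29 → 24/53 = 0.4528
  rain: TP=113, FN=4+6+5=15 → 113/128 = 0.8828
  snow: TP=72, FN=41+27+35=103 → 72/175 = 0.4114
  fog: TP=141, FN=12+11+5=28 → 141/169 = 0.8343
Lowest is class 'snow' with recall = 0.411.

0.411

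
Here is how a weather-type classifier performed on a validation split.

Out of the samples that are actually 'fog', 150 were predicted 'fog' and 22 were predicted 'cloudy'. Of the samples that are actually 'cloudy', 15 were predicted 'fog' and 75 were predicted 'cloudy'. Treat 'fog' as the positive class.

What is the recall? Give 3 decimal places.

0.872

Recall = TP/(TP+FN) = 150/(150+22) = 150/172 = 0.872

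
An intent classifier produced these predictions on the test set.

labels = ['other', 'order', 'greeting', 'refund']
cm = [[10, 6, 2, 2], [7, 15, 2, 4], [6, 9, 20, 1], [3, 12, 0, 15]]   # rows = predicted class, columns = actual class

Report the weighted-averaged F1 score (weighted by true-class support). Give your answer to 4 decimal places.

0.5087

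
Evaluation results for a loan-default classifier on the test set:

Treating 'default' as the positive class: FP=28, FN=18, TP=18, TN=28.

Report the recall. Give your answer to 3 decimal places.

0.500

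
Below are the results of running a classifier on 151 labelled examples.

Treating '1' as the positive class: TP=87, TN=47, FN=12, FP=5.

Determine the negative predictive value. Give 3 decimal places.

NPV = TN/(TN+FN) = 47/(47+12) = 0.797

0.797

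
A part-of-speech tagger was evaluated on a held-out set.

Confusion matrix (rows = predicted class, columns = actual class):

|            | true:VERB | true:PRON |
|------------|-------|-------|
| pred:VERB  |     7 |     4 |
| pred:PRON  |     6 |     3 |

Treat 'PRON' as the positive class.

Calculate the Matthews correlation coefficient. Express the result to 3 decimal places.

-0.032

MCC = (TP·TN − FP·FN) / √((TP+FP)(TP+FN)(TN+FP)(TN+FN))
Numerator = 3·7 − 6·4 = -3
Denominator = √(9·7·13·11) = √9009 = 94.9158
MCC = -3 / 94.9158 = -0.032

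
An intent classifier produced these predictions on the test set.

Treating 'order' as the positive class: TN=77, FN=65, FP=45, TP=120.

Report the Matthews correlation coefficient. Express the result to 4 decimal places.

0.2746

MCC = (TP·TN − FP·FN) / √((TP+FP)(TP+FN)(TN+FP)(TN+FN))
Numerator = 120·77 − 45·65 = 6315
Denominator = √(165·185·122·142) = √528815100 = 22995.9801
MCC = 6315 / 22995.9801 = 0.2746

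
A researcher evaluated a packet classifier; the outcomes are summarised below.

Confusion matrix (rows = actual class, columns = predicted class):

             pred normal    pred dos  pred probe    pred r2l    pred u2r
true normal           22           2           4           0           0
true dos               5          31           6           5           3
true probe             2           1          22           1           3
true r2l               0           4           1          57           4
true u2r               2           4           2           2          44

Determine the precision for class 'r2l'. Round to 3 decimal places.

0.877

Take TP from the diagonal, FP from the rest of the 'r2l' prediction marginal, FN from the rest of the 'r2l' actual marginal.
precision = TP/(TP+FP).
r2l: TP=57, FP=0+5+1+2=8 → 57/65 = 0.8769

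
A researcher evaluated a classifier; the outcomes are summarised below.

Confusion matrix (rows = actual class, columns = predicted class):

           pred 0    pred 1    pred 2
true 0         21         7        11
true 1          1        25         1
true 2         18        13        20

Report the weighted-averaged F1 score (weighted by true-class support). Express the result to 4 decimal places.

Per-class F1 score (2·TP/(2·TP+FP+FN)):
  0: TP=21, FP=1+18=19, FN=7+11=18 → 42/79 = 0.53165
  1: TP=25, FP=7+13=20, FN=1+1=2 → 50/72 = 0.69444
  2: TP=20, FP=11+1=12, FN=18+13=31 → 40/83 = 0.48193
Weighted-F1 score = Σ (supportᵢ/N)·F1 scoreᵢ with N=117: (39/117)·0.53165 + (27/117)·0.69444 + (51/117)·0.48193 = 0.5475

0.5475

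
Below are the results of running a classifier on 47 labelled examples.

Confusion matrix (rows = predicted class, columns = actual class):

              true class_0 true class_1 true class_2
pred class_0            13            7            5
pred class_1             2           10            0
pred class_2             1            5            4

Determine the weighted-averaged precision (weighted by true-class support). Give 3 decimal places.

Per-class precision (TP/(TP+FP)):
  class_0: TP=13, FP=7+5=12 → 13/25 = 0.5200
  class_1: TP=10, FP=2+0=2 → 10/12 = 0.8333
  class_2: TP=4, FP=1+5=6 → 4/10 = 0.4000
Weighted-precision = Σ (supportᵢ/N)·precisionᵢ with N=47: (16/47)·0.5200 + (22/47)·0.8333 + (9/47)·0.4000 = 0.644

0.644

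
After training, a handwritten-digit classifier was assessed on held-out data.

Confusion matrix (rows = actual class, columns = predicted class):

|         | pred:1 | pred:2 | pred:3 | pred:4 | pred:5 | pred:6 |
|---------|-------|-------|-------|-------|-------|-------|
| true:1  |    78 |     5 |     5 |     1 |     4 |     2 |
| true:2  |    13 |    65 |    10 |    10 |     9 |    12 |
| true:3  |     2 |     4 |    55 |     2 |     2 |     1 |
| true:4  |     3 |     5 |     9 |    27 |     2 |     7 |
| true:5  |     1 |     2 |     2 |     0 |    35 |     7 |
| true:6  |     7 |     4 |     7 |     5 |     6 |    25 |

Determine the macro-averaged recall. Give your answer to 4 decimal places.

Per-class recall (TP/(TP+FN)):
  1: TP=78, FN=5+5+1+4+2=17 → 78/95 = 0.82105
  2: TP=65, FN=13+10+10+9+12=54 → 65/119 = 0.54622
  3: TP=55, FN=2+4+2+2+1=11 → 55/66 = 0.83333
  4: TP=27, FN=3+5+9+2+7=26 → 27/53 = 0.50943
  5: TP=35, FN=1+2+2+0+7=12 → 35/47 = 0.74468
  6: TP=25, FN=7+4+7+5+6=29 → 25/54 = 0.46296
Macro-recall = mean = (0.82105 + 0.54622 + 0.83333 + 0.50943 + 0.74468 + 0.46296) / 6 = 0.6529

0.6529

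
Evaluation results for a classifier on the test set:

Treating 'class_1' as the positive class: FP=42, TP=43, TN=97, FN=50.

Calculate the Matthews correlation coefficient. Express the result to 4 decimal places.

0.1630

MCC = (TP·TN − FP·FN) / √((TP+FP)(TP+FN)(TN+FP)(TN+FN))
Numerator = 43·97 − 42·50 = 2071
Denominator = √(85·93·139·147) = √161522865 = 12709.1646
MCC = 2071 / 12709.1646 = 0.1630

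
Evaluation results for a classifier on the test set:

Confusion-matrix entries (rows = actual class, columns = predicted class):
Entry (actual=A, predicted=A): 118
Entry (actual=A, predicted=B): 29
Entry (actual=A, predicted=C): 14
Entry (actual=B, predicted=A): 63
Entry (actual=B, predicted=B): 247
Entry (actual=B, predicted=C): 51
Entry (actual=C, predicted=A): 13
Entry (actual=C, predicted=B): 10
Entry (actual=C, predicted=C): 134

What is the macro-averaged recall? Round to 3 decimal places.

Per-class recall (TP/(TP+FN)):
  A: TP=118, FN=29+14=43 → 118/161 = 0.7329
  B: TP=247, FN=63+51=114 → 247/361 = 0.6842
  C: TP=134, FN=13+10=23 → 134/157 = 0.8535
Macro-recall = mean = (0.7329 + 0.6842 + 0.8535) / 3 = 0.757

0.757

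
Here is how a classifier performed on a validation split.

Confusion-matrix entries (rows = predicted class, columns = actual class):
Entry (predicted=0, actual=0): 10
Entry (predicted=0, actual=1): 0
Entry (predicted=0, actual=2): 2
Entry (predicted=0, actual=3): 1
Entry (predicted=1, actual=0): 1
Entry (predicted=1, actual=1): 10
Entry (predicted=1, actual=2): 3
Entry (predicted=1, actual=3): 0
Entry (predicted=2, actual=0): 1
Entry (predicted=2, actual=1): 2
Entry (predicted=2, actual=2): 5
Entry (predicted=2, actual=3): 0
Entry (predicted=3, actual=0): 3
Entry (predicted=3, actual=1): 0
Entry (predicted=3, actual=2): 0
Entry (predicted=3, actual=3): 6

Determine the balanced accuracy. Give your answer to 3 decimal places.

0.714

Balanced accuracy = mean of per-class recall.
  0: recall = 10/15 = 0.6667
  1: recall = 10/12 = 0.8333
  2: recall = 5/10 = 0.5000
  3: recall = 6/7 = 0.8571
Mean = (0.6667 + 0.8333 + 0.5000 + 0.8571) / 4 = 0.714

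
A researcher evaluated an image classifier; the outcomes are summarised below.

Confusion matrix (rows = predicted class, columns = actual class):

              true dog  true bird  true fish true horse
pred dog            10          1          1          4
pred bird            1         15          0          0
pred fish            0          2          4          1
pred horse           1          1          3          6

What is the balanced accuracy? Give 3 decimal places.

0.667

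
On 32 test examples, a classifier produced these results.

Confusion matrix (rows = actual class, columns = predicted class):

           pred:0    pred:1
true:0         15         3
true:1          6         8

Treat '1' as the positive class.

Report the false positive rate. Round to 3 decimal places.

0.167

FPR = FP/(FP+TN) = 3/(3+15) = 0.167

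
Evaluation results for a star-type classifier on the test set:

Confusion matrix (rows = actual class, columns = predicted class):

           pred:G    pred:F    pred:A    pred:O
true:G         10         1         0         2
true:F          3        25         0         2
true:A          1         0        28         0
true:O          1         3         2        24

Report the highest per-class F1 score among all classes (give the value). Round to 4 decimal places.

Per-class F1 score (2·TP/(2·TP+FP+FN)):
  G: TP=10, FP=3+1+1=5, FN=1+0+2=3 → 20/28 = 0.71429
  F: TP=25, FP=1+0+3=4, FN=3+0+2=5 → 50/59 = 0.84746
  A: TP=28, FP=0+0+2=2, FN=1+0+0=1 → 56/59 = 0.94915
  O: TP=24, FP=2+2+0=4, FN=1+3+2=6 → 48/58 = 0.82759
Highest is class 'A' with F1 score = 0.9492.

0.9492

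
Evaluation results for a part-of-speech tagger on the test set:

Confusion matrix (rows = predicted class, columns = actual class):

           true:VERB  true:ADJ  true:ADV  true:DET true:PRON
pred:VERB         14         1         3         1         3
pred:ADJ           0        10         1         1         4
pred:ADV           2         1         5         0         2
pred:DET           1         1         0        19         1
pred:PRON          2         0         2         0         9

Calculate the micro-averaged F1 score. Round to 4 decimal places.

Micro-averaging pools counts across classes: ΣTP=57, ΣFP=26, ΣFN=26.
Micro-F1 score = 2·TP/(2·TP+FP+FN) on pooled counts = 0.6867 (equals overall accuracy in single-label multiclass).

0.6867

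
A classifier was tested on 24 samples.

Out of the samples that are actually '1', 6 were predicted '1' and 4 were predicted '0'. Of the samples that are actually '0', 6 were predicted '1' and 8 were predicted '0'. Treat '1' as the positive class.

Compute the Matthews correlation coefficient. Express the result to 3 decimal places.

0.169

MCC = (TP·TN − FP·FN) / √((TP+FP)(TP+FN)(TN+FP)(TN+FN))
Numerator = 6·8 − 6·4 = 24
Denominator = √(12·10·14·12) = √20160 = 141.9859
MCC = 24 / 141.9859 = 0.169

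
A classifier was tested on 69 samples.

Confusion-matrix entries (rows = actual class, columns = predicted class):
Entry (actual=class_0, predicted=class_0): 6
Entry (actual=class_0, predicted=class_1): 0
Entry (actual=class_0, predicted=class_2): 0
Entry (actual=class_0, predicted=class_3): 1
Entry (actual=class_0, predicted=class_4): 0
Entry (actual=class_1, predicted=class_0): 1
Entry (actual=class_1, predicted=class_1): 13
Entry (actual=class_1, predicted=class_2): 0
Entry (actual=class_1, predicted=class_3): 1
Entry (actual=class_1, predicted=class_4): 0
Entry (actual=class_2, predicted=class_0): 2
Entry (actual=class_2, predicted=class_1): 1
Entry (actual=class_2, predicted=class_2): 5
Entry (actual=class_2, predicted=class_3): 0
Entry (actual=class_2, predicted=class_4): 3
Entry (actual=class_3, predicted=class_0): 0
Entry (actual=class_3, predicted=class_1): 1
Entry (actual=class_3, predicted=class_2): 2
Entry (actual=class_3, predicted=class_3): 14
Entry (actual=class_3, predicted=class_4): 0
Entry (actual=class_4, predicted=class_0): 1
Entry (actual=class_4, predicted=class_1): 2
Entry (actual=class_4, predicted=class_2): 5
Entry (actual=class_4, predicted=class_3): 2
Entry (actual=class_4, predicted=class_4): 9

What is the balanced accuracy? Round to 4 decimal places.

Balanced accuracy = mean of per-class recall.
  class_0: recall = 6/7 = 0.85714
  class_1: recall = 13/15 = 0.86667
  class_2: recall = 5/11 = 0.45455
  class_3: recall = 14/17 = 0.82353
  class_4: recall = 9/19 = 0.47368
Mean = (0.85714 + 0.86667 + 0.45455 + 0.82353 + 0.47368) / 5 = 0.6951

0.6951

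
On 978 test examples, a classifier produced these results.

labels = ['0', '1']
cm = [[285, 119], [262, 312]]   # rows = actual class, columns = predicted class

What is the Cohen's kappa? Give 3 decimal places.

0.237

Observed agreement pₒ = trace/N = 597/978 = 0.6104
Expected agreement pₑ = Σ (rowᵢ·colᵢ)/N² = (404·547 + 574·431)/978² = 0.4897
κ = (pₒ − pₑ)/(1 − pₑ) = (0.6104 − 0.4897)/(1 − 0.4897) = 0.237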